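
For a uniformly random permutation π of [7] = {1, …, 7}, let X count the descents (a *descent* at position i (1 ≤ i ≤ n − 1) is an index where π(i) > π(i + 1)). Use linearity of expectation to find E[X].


Write X = Σ X_I over i = 1, …, 6, with X_I the indicator of one descent.
There are 6 indicators.
For each fixed i, the pair (π(i), π(i+1)) is a uniformly random ordered pair of distinct values from {1, …, 7}; by symmetry P[π(i) > π(i+1)] = 1/2.
By linearity: E[X] = 6 · (1/2) = (7 − 1) · (1/2) = 3 ≈ 3.0000.

E[X] = 3 = 3.0000.


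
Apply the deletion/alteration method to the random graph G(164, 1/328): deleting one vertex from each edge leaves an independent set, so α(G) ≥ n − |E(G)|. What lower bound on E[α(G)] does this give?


E[|E(G)|] = C(164, 2)·p = 13366 · (1/328) = 163/4.
E[α(G)] ≥ n − E[|E(G)|] = 164 − 163/4 = 493/4.
Numerically: ≈ 123.250.
(This is only a lower bound; the true E[α(G)] may be larger.)

E[α(G)] ≥ 493/4 ≈ 123.250.


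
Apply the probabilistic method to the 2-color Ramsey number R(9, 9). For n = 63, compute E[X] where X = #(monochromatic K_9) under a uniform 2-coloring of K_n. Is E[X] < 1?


E[X] = C(63, 9) · 2^{1 − 36} = 23667689815 · 2^{−35} = 23667689815/34359738368.
As a reduced fraction: E[X] = 23667689815/34359738368 ≈ 0.6888.
Is E[X] < 1? YES.
Since E[X] < 1, there exists a 2-coloring of K_{63} with no monochromatic K_9; hence R(9, 9) > 63.

E[X] = 23667689815/34359738368 ≈ 0.6888; E[X] < 1, so R(9, 9) > 63.


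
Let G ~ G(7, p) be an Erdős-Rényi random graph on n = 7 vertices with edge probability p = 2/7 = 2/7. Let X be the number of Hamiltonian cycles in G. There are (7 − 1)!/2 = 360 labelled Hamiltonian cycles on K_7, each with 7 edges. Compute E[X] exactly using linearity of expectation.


K_7 has (7 − 1)!/2 = 360 labelled Hamiltonian cycles.
For each such Hamiltonian cycle H, let X_H = 1 if all 7 edges of H are present in G. Then P[X_H = 1] = p^{7} = (2/7)^{7} = 128/823543.
Summing the indicators: E[X] = Σ_H E[X_H] = 360 · p^{7} = 360 · 128/823543 = 46080/823543.
Numerically: E[X] ≈ 0.0559534.

E[X] = 360 · (2/7)^{7} = 46080/823543 ≈ 0.0559534.


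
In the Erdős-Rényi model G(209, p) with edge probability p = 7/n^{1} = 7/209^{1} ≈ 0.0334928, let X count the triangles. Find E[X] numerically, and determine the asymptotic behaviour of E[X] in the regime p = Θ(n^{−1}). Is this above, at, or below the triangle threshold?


Number of potential triangles: C(209, 3) = 1499784.
Each occurs with probability p³ ≈ (0.0334928)³ ≈ 3.75712169e-05.
By linearity: E[X] = C(209, 3)·p³ ≈ 1499784 · 3.75712169e-05 ≈ 56.348710.
Here α = 1, so p = 7/n is exactly at the triangle threshold p ~ 1/n. Asymptotically E[X] → c³/6 = 7³/6 = 343/6 ≈ 57.166667, a bounded constant. In this regime the triangle count is asymptotically Poisson(c³/6).

E[X] ≈ 56.348710; in regime p = Θ(1/n^{1}) E[X] stays bounded (at the triangle threshold p ~ 1/n).


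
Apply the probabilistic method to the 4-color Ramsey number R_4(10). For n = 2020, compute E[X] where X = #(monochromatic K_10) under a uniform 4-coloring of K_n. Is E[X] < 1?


E[X] = C(2020, 10) · 4^{1 − 45} = 304832018578739931133653656 · 4^{−44} = 304832018578739931133653656/309485009821345068724781056.
As a reduced fraction: E[X] = 38104002322342491391706707/38685626227668133590597632 ≈ 0.985.
Is E[X] < 1? YES.
Since E[X] < 1, there exists a 4-coloring of K_{2020} with no monochromatic K_10; hence R_4(10) > 2020.

E[X] = 38104002322342491391706707/38685626227668133590597632 ≈ 0.985; E[X] < 1, so R_4(10) > 2020.


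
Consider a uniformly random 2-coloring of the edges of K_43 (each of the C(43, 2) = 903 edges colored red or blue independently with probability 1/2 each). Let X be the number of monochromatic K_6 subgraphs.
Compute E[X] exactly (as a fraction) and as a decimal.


Let X = Σ_S X_S over the C(43, 6) = 6096454 subsets S of size 6, where X_S = 1 if the K_6 on S is monochromatic.
For a fixed S, the K_6 on S has C(6, 2) = 15 edges. P[all 15 edges red] = (1/2)^15, and likewise for blue, so P[monochromatic] = 2·(1/2)^15 = 2^{1 − 15} = 1/16384.
Summing: E[X] = C(43, 6) · 2^{1 − 15} = 6096454 · 1/16384 = 3048227/8192.
Numerically: E[X] ≈ 372.0980.

E[X] = C(43,6)·2^(1−C(6,2)) = 3048227/8192 ≈ 372.0980.


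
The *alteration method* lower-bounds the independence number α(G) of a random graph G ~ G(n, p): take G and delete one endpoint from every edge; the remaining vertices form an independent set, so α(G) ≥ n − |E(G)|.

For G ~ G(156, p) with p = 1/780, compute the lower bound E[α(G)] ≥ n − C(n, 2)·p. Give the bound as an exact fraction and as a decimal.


E[|E(G)|] = C(156, 2)·p = 12090 · (1/780) = 31/2.
E[α(G)] ≥ n − E[|E(G)|] = 156 − 31/2 = 281/2.
Numerically: ≈ 140.500.
(This is only a lower bound; the true E[α(G)] may be larger.)

E[α(G)] ≥ 281/2 ≈ 140.500.


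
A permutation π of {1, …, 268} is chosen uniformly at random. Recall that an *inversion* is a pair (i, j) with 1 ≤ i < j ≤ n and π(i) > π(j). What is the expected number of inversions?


Write X = Σ X_I over the C(268, 2) = 35778 pairs i < j, with X_I the indicator of one inversion.
There are 35778 indicators.
For each fixed pair i < j, the values π(i) and π(j) are two distinct elements of {1, …, 268} in uniformly random order; by symmetry P[π(i) > π(j)] = 1/2.
By linearity: E[X] = 35778 · (1/2) = C(268, 2) · (1/2) = 35778/2 = 17889 ≈ 17889.000000.

E[X] = 17889 = 17889.000000.


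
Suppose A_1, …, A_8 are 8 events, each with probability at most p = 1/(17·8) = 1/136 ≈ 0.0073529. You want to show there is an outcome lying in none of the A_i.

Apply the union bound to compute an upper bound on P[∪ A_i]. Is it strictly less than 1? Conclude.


Union bound: P[∪_{i=1}^{8} A_i] ≤ Σ_i P[A_i] ≤ 8·p = 8·(1/136) = 1/17.
Numerically: 1/17 ≈ 0.0588235.
Is 1/17 < 1? YES.
Since P[∪ A_i] ≤ 1/17 < 1, the complement has P[∩ A_i^c] ≥ 1 − 1/17 = 16/17 > 0, so some outcome avoids every A_i.

8·p = 1/17 ≈ 0.0588235; existence CERTIFIED by the union bound.


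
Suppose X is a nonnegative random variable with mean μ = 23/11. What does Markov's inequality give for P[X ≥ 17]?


μ = E[X] = 23/11, a = 17.
Markov: P[X ≥ 17] ≤ μ/a = (23/11)/17 = 23/187.
Numerically: ≈ 0.122995.
(Since a = 17 > μ = 2.090909, the bound 23/187 is < 1 and informative.)

P[X ≥ 17] ≤ 23/187 ≈ 0.122995.


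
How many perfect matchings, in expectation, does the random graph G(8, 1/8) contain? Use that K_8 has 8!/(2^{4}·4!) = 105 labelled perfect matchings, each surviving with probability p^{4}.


K_8 has 8!/(2^{4}·4!) = 105 labelled perfect matchings.
For each such perfect matching H, let X_H = 1 if all 4 edges of H are present in G. Then P[X_H = 1] = p^{4} = (1/8)^{4} = 1/4096.
Summing the indicators: E[X] = Σ_H E[X_H] = 105 · p^{4} = 105 · 1/4096 = 105/4096.
Numerically: E[X] ≈ 0.025635.

E[X] = 105 · (1/8)^{4} = 105/4096 ≈ 0.025635.


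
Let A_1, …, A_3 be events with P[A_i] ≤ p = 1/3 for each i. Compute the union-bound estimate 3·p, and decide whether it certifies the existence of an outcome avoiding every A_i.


Union bound: P[∪_{i=1}^{3} A_i] ≤ Σ_i P[A_i] ≤ 3·p = 3·(1/3) = 1.
Numerically: 1 ≈ 1.0000.
Is 1 < 1? NO.
Since the bound 1 is ≥ 1, the union bound is uninformative here; it does NOT by itself certify existence.

3·p = 1 ≈ 1.0000; existence NOT certified by the union bound.


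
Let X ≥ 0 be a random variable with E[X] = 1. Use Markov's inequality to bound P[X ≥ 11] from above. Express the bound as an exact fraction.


μ = E[X] = 1, a = 11.
Markov: P[X ≥ 11] ≤ μ/a = (1)/11 = 1/11.
Numerically: ≈ 0.0909.
(Since a = 11 > μ = 1.0000, the bound 1/11 is < 1 and informative.)

P[X ≥ 11] ≤ 1/11 ≈ 0.0909.


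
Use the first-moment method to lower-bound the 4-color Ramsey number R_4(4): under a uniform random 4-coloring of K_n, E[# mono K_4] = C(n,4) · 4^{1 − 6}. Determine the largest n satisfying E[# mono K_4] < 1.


We need C(n, 4) · 4^{1 − 6} < 1, i.e. C(n, 4) < 4^{6 − 1} = 1024.
Check values of n near the boundary:
  n = 9: C(9, 4) = 126; 126 < 1024? YES
  n = 10: C(10, 4) = 210; 210 < 1024? YES
  n = 11: C(11, 4) = 330; 330 < 1024? YES
  n = 12: C(12, 4) = 495; 495 < 1024? YES
  n = 13: C(13, 4) = 715; 715 < 1024? YES
  n = 14: C(14, 4) = 1001; 1001 < 1024? YES
  n = 15: C(15, 4) = 1365; 1365 < 1024? NO
  n = 16: C(16, 4) = 1820; 1820 < 1024? NO
The largest n with C(n, 4) < 1024 is n = 14 (where E[X] = 1001/1024 ≈ 0.978). Hence R_4(4) > 14, i.e. R_4(4) ≥ 15.

Largest n = 14; hence R_4(4) > 14.


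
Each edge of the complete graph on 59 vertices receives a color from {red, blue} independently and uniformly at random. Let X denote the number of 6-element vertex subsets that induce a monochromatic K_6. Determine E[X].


Let X = Σ_S X_S over the C(59, 6) = 45057474 subsets S of size 6, where X_S = 1 if the K_6 on S is monochromatic.
For a fixed S, the K_6 on S has C(6, 2) = 15 edges. P[all 15 edges red] = (1/2)^15, and likewise for blue, so P[monochromatic] = 2·(1/2)^15 = 2^{1 − 15} = 1/16384.
Summing: E[X] = C(59, 6) · 2^{1 − 15} = 45057474 · 1/16384 = 22528737/8192.
Numerically: E[X] ≈ 2750.0900.

E[X] = C(59,6)·2^(1−C(6,2)) = 22528737/8192 ≈ 2750.0900.


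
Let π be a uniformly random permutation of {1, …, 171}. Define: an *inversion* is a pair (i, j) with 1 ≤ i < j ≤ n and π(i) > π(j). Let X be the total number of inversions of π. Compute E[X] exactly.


Write X = Σ X_I over the C(171, 2) = 14535 pairs i < j, with X_I the indicator of one inversion.
There are 14535 indicators.
For each fixed pair i < j, the values π(i) and π(j) are two distinct elements of {1, …, 171} in uniformly random order; by symmetry P[π(i) > π(j)] = 1/2.
By linearity: E[X] = 14535 · (1/2) = C(171, 2) · (1/2) = 14535/2 = 14535/2 ≈ 7267.5000.

E[X] = 14535/2 = 7267.5000.


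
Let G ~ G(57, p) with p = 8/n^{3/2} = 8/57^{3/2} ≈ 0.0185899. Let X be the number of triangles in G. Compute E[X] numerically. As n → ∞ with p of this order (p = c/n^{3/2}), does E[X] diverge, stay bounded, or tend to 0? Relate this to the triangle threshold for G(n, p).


Number of potential triangles: C(57, 3) = 29260.
Each occurs with probability p³ ≈ (0.0185899)³ ≈ 6.42440794e-06.
By linearity: E[X] = C(57, 3)·p³ ≈ 29260 · 6.42440794e-06 ≈ 0.187978.
Since α = 3/2 > 1, p = c/n^{3/2} = o(1/n) is below the triangle threshold p ~ 1/n. Asymptotically E[X] ~ (c³/6)·n^{3(1−α)} = (8³/6)·n^{-1.5} → 0, so by Markov's inequality G has no triangles w.h.p.

E[X] ≈ 0.187978; in regime p = Θ(1/n^{3/2}) E[X] tends to 0 (below the triangle threshold p ~ 1/n).


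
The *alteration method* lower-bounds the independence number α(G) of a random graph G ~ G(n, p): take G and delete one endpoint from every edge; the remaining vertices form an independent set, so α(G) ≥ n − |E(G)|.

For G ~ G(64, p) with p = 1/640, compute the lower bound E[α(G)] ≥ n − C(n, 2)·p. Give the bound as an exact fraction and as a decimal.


E[|E(G)|] = C(64, 2)·p = 2016 · (1/640) = 63/20.
E[α(G)] ≥ n − E[|E(G)|] = 64 − 63/20 = 1217/20.
Numerically: ≈ 60.85000.
(This is only a lower bound; the true E[α(G)] may be larger.)

E[α(G)] ≥ 1217/20 ≈ 60.85000.


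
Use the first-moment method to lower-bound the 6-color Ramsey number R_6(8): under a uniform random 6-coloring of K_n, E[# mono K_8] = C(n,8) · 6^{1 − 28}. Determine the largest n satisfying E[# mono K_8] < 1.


We need C(n, 8) · 6^{1 − 28} < 1, i.e. C(n, 8) < 6^{28 − 1} = 1023490369077469249536.
Check values of n near the boundary:
  n = 1589: C(1589, 8) = 990389025825605844438; 990389025825605844438 < 1023490369077469249536? YES
  n = 1590: C(1590, 8) = 995397314198933813310; 995397314198933813310 < 1023490369077469249536? YES
  n = 1591: C(1591, 8) = 1000427749141189953870; 1000427749141189953870 < 1023490369077469249536? YES
  n = 1592: C(1592, 8) = 1005480414540892933435; 1005480414540892933435 < 1023490369077469249536? YES
  n = 1593: C(1593, 8) = 1010555394551193970323; 1010555394551193970323 < 1023490369077469249536? YES
  n = 1594: C(1594, 8) = 1015652773590544255167; 1015652773590544255167 < 1023490369077469249536? YES
  n = 1595: C(1595, 8) = 1020772636343363633895; 1020772636343363633895 < 1023490369077469249536? YES
  n = 1596: C(1596, 8) = 1025915067760710553965; 1025915067760710553965 < 1023490369077469249536? NO
  n = 1597: C(1597, 8) = 1031080153060953275445; 1031080153060953275445 < 1023490369077469249536? NO
The largest n with C(n, 8) < 1023490369077469249536 is n = 1595 (where E[X] = 113419181815929292655/113721152119718805504 ≈ 0.9973). Hence R_6(8) > 1595, i.e. R_6(8) ≥ 1596.

Largest n = 1595; hence R_6(8) > 1595.


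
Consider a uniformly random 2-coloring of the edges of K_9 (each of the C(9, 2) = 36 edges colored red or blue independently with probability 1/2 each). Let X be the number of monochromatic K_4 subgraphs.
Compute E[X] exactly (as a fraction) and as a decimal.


Let X = Σ_S X_S over the C(9, 4) = 126 subsets S of size 4, where X_S = 1 if the K_4 on S is monochromatic.
For a fixed S, the K_4 on S has C(4, 2) = 6 edges. P[all 6 edges red] = (1/2)^6, and likewise for blue, so P[monochromatic] = 2·(1/2)^6 = 2^{1 − 6} = 1/32.
Summing: E[X] = C(9, 4) · 2^{1 − 6} = 126 · 1/32 = 63/16.
Numerically: E[X] ≈ 3.9375.

E[X] = C(9,4)·2^(1−C(4,2)) = 63/16 ≈ 3.9375.


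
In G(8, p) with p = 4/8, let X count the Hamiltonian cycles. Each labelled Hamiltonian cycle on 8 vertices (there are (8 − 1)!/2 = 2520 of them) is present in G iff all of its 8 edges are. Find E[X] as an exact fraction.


K_8 has (8 − 1)!/2 = 2520 labelled Hamiltonian cycles.
For each such Hamiltonian cycle H, let X_H = 1 if all 8 edges of H are present in G. Then P[X_H = 1] = p^{8} = (1/2)^{8} = 1/256.
By linearity of expectation: E[X] = Σ_H E[X_H] = 2520 · p^{8} = 2520 · 1/256 = 315/32.
Numerically: E[X] ≈ 9.84.

E[X] = 2520 · (1/2)^{8} = 315/32 ≈ 9.84.


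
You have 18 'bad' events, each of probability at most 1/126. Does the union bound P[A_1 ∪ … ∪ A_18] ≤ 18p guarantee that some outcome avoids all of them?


Union bound: P[∪_{i=1}^{18} A_i] ≤ Σ_i P[A_i] ≤ 18·p = 18·(1/126) = 1/7.
Numerically: 1/7 ≈ 0.1429.
Is 1/7 < 1? YES.
Since P[∪ A_i] ≤ 1/7 < 1, the complement has P[∩ A_i^c] ≥ 1 − 1/7 = 6/7 > 0, so some outcome avoids every A_i.

18·p = 1/7 ≈ 0.1429; existence CERTIFIED by the union bound.


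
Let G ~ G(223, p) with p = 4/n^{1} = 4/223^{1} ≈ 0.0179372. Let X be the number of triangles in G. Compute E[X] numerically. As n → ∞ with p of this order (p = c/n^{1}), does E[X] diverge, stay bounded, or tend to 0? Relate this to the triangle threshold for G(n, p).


Number of potential triangles: C(223, 3) = 1823471.
Each occurs with probability p³ ≈ (0.0179372)³ ≈ 5.77119016e-06.
By linearity: E[X] = C(223, 3)·p³ ≈ 1823471 · 5.77119016e-06 ≈ 10.523598.
Here α = 1, so p = 4/n is exactly at the triangle threshold p ~ 1/n. Asymptotically E[X] → c³/6 = 4³/6 = 32/3 ≈ 10.666667, a bounded constant. In this regime the triangle count is asymptotically Poisson(c³/6).

E[X] ≈ 10.523598; in regime p = Θ(1/n^{1}) E[X] stays bounded (at the triangle threshold p ~ 1/n).


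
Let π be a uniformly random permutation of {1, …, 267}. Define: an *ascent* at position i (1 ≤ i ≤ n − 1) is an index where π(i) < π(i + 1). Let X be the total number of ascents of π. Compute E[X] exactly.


Write X = Σ X_I over i = 1, …, 266, with X_I the indicator of one ascent.
There are 266 indicators.
For each fixed i, the pair (π(i), π(i+1)) is a uniformly random ordered pair of distinct values from {1, …, 267}; by symmetry P[π(i) < π(i+1)] = 1/2.
By linearity: E[X] = 266 · (1/2) = (267 − 1) · (1/2) = 133 ≈ 133.0000.

E[X] = 133 = 133.0000.


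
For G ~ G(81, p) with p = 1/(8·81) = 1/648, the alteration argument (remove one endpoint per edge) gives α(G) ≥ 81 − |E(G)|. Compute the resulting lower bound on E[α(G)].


E[|E(G)|] = C(81, 2)·p = 3240 · (1/648) = 5.
E[α(G)] ≥ n − E[|E(G)|] = 81 − 5 = 76.
Numerically: ≈ 76.00000.
(This is only a lower bound; the true E[α(G)] may be larger.)

E[α(G)] ≥ 76 ≈ 76.00000.


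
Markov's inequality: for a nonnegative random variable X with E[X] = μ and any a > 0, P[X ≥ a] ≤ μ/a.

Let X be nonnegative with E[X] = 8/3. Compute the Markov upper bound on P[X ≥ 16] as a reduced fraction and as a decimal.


μ = E[X] = 8/3, a = 16.
Markov: P[X ≥ 16] ≤ μ/a = (8/3)/16 = 1/6.
Numerically: ≈ 0.166667.
(Since a = 16 > μ = 2.666667, the bound 1/6 is < 1 and informative.)

P[X ≥ 16] ≤ 1/6 ≈ 0.166667.


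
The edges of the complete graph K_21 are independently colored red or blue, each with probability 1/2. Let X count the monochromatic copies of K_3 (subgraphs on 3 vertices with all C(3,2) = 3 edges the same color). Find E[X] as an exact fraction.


Let X = Σ_S X_S over the C(21, 3) = 1330 subsets S of size 3, where X_S = 1 if the K_3 on S is monochromatic.
For a fixed S, the K_3 on S has C(3, 2) = 3 edges. P[all 3 edges red] = (1/2)^3, and likewise for blue, so P[monochromatic] = 2·(1/2)^3 = 2^{1 − 3} = 1/4.
Summing: E[X] = C(21, 3) · 2^{1 − 3} = 1330 · 1/4 = 665/2.
Numerically: E[X] ≈ 332.5000.

E[X] = C(21,3)·2^(1−C(3,2)) = 665/2 ≈ 332.5000.


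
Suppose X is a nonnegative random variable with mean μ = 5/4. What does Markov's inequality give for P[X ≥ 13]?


μ = E[X] = 5/4, a = 13.
Markov: P[X ≥ 13] ≤ μ/a = (5/4)/13 = 5/52.
Numerically: ≈ 0.096154.
(Since a = 13 > μ = 1.250000, the bound 5/52 is < 1 and informative.)

P[X ≥ 13] ≤ 5/52 ≈ 0.096154.


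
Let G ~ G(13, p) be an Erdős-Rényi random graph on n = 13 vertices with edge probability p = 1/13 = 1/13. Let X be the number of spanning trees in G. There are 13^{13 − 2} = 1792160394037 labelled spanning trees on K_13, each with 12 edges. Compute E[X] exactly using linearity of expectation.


K_13 has 13^{13 − 2} = 1792160394037 labelled spanning trees.
For each such spanning tree H, let X_H = 1 if all 12 edges of H are present in G. Then P[X_H = 1] = p^{12} = (1/13)^{12} = 1/23298085122481.
Summing the indicators: E[X] = Σ_H E[X_H] = 1792160394037 · p^{12} = 1792160394037 · 1/23298085122481 = 1/13.
Numerically: E[X] ≈ 0.07692.

E[X] = 1792160394037 · (1/13)^{12} = 1/13 ≈ 0.07692.


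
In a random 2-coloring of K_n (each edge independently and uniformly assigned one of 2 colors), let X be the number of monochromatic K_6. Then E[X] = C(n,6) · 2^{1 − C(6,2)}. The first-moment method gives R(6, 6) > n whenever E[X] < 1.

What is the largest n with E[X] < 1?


We need C(n, 6) · 2^{1 − 15} < 1, i.e. C(n, 6) < 2^{15 − 1} = 16384.
Check values of n near the boundary:
  n = 13: C(13, 6) = 1716; 1716 < 16384? YES
  n = 14: C(14, 6) = 3003; 3003 < 16384? YES
  n = 15: C(15, 6) = 5005; 5005 < 16384? YES
  n = 16: C(16, 6) = 8008; 8008 < 16384? YES
  n = 17: C(17, 6) = 12376; 12376 < 16384? YES
  n = 18: C(18, 6) = 18564; 18564 < 16384? NO
  n = 19: C(19, 6) = 27132; 27132 < 16384? NO
The largest n with C(n, 6) < 16384 is n = 17 (where E[X] = 1547/2048 ≈ 0.7553711). Hence R(6, 6) > 17, i.e. R(6, 6) ≥ 18.

Largest n = 17; hence R(6, 6) > 17.


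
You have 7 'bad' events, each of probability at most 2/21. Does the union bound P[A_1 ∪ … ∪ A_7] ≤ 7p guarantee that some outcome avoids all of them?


Union bound: P[∪_{i=1}^{7} A_i] ≤ Σ_i P[A_i] ≤ 7·p = 7·(2/21) = 2/3.
Numerically: 2/3 ≈ 0.6666667.
Is 2/3 < 1? YES.
Since P[∪ A_i] ≤ 2/3 < 1, the complement has P[∩ A_i^c] ≥ 1 − 2/3 = 1/3 > 0, so some outcome avoids every A_i.

7·p = 2/3 ≈ 0.6666667; existence CERTIFIED by the union bound.


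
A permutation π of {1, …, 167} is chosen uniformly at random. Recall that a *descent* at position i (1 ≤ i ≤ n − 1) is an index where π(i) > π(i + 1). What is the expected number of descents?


Write X = Σ X_I over i = 1, …, 166, with X_I the indicator of one descent.
There are 166 indicators.
For each fixed i, the pair (π(i), π(i+1)) is a uniformly random ordered pair of distinct values from {1, …, 167}; by symmetry P[π(i) > π(i+1)] = 1/2.
By linearity: E[X] = 166 · (1/2) = (167 − 1) · (1/2) = 83 ≈ 83.000.

E[X] = 83 = 83.000.


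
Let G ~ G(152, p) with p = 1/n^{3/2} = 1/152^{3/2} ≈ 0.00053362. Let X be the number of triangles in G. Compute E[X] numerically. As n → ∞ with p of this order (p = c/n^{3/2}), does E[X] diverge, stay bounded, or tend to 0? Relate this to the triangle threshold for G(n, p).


Number of potential triangles: C(152, 3) = 573800.
Each occurs with probability p³ ≈ (0.00053362)³ ≈ 1.5195110e-10.
By linearity: E[X] = C(152, 3)·p³ ≈ 573800 · 1.5195110e-10 ≈ 0.00009.
Since α = 3/2 > 1, p = c/n^{3/2} = o(1/n) is below the triangle threshold p ~ 1/n. Asymptotically E[X] ~ (c³/6)·n^{3(1−α)} = (1³/6)·n^{-1.5} → 0, so by Markov's inequality G has no triangles w.h.p.

E[X] ≈ 0.00009; in regime p = Θ(1/n^{3/2}) E[X] tends to 0 (below the triangle threshold p ~ 1/n).


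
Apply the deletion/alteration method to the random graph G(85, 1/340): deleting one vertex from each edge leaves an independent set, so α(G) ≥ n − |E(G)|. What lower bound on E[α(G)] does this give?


E[|E(G)|] = C(85, 2)·p = 3570 · (1/340) = 21/2.
E[α(G)] ≥ n − E[|E(G)|] = 85 − 21/2 = 149/2.
Numerically: ≈ 74.5000.
(This is only a lower bound; the true E[α(G)] may be larger.)

E[α(G)] ≥ 149/2 ≈ 74.5000.


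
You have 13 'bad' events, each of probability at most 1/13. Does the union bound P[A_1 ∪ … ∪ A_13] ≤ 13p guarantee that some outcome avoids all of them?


Union bound: P[∪_{i=1}^{13} A_i] ≤ Σ_i P[A_i] ≤ 13·p = 13·(1/13) = 1.
Numerically: 1 ≈ 1.0000.
Is 1 < 1? NO.
Since the bound 1 is ≥ 1, the union bound is uninformative here; it does NOT by itself certify existence.

13·p = 1 ≈ 1.0000; existence NOT certified by the union bound.


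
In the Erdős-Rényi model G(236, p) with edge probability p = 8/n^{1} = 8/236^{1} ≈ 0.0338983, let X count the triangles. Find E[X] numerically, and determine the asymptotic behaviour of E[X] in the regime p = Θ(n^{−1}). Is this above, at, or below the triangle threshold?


Number of potential triangles: C(236, 3) = 2162940.
Each occurs with probability p³ ≈ (0.0338983)³ ≈ 3.89523759e-05.
By linearity: E[X] = C(236, 3)·p³ ≈ 2162940 · 3.89523759e-05 ≈ 84.251652.
Here α = 1, so p = 8/n is exactly at the triangle threshold p ~ 1/n. Asymptotically E[X] → c³/6 = 8³/6 = 256/3 ≈ 85.333333, a bounded constant. In this regime the triangle count is asymptotically Poisson(c³/6).

E[X] ≈ 84.251652; in regime p = Θ(1/n^{1}) E[X] stays bounded (at the triangle threshold p ~ 1/n).


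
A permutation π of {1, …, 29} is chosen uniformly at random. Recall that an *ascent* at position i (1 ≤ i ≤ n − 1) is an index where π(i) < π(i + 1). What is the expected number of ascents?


Write X = Σ X_I over i = 1, …, 28, with X_I the indicator of one ascent.
There are 28 indicators.
For each fixed i, the pair (π(i), π(i+1)) is a uniformly random ordered pair of distinct values from {1, …, 29}; by symmetry P[π(i) < π(i+1)] = 1/2.
By linearity: E[X] = 28 · (1/2) = (29 − 1) · (1/2) = 14 ≈ 14.00000.

E[X] = 14 = 14.00000.


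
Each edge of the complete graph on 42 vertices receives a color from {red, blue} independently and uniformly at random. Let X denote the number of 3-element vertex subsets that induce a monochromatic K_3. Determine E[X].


Let X = Σ_S X_S over the C(42, 3) = 11480 subsets S of size 3, where X_S = 1 if the K_3 on S is monochromatic.
For a fixed S, the K_3 on S has C(3, 2) = 3 edges. P[all 3 edges red] = (1/2)^3, and likewise for blue, so P[monochromatic] = 2·(1/2)^3 = 2^{1 − 3} = 1/4.
By linearity of expectation: E[X] = C(42, 3) · 2^{1 − 3} = 11480 · 1/4 = 2870.
Numerically: E[X] ≈ 2870.00000.

E[X] = C(42,3)·2^(1−C(3,2)) = 2870 ≈ 2870.00000.


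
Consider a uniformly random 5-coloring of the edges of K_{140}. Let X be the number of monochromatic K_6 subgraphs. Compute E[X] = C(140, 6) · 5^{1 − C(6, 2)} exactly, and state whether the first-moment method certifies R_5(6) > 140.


E[X] = C(140, 6) · 5^{1 − 15} = 9381724380 · 5^{−14} = 9381724380/6103515625.
As a reduced fraction: E[X] = 1876344876/1220703125 ≈ 1.53710.
Is E[X] < 1? NO.
Since E[X] ≥ 1, the first-moment bound is inconclusive at n = 140; it does NOT by itself certify R_5(6) > 140.

E[X] = 1876344876/1220703125 ≈ 1.53710; E[X] ≥ 1; first-moment method inconclusive here.


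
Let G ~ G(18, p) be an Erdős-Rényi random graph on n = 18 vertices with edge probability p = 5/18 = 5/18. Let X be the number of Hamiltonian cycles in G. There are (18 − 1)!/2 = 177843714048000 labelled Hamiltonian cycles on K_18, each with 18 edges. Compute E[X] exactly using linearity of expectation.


K_18 has (18 − 1)!/2 = 177843714048000 labelled Hamiltonian cycles.
For each such Hamiltonian cycle H, let X_H = 1 if all 18 edges of H are present in G. Then P[X_H = 1] = p^{18} = (5/18)^{18} = 3814697265625/39346408075296537575424.
Summing the indicators: E[X] = Σ_H E[X_H] = 177843714048000 · p^{18} = 177843714048000 · 3814697265625/39346408075296537575424 = 56800365447998046875/3294258113514384.
Numerically: E[X] ≈ 1.724e+04.

E[X] = 177843714048000 · (5/18)^{18} = 56800365447998046875/3294258113514384 ≈ 1.724e+04.


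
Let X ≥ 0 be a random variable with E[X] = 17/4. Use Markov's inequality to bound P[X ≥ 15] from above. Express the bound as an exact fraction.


μ = E[X] = 17/4, a = 15.
Markov: P[X ≥ 15] ≤ μ/a = (17/4)/15 = 17/60.
Numerically: ≈ 0.2833.
(Since a = 15 > μ = 4.2500, the bound 17/60 is < 1 and informative.)

P[X ≥ 15] ≤ 17/60 ≈ 0.2833.


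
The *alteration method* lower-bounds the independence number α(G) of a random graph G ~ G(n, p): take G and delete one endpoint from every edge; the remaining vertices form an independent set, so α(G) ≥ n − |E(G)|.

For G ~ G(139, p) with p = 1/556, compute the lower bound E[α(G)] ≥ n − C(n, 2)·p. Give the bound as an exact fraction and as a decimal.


E[|E(G)|] = C(139, 2)·p = 9591 · (1/556) = 69/4.
E[α(G)] ≥ n − E[|E(G)|] = 139 − 69/4 = 487/4.
Numerically: ≈ 121.750.
(This is only a lower bound; the true E[α(G)] may be larger.)

E[α(G)] ≥ 487/4 ≈ 121.750.


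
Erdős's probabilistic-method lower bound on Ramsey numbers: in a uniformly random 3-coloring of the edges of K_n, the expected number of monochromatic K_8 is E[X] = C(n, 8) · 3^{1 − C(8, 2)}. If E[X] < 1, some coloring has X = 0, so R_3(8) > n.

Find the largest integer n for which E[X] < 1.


We need C(n, 8) · 3^{1 − 28} < 1, i.e. C(n, 8) < 3^{28 − 1} = 7625597484987.
Check values of n near the boundary:
  n = 150: C(150, 8) = 5257211409450; 5257211409450 < 7625597484987? YES
  n = 151: C(151, 8) = 5551321138650; 5551321138650 < 7625597484987? YES
  n = 152: C(152, 8) = 5859727868575; 5859727868575 < 7625597484987? YES
  n = 153: C(153, 8) = 6183023199255; 6183023199255 < 7625597484987? YES
  n = 154: C(154, 8) = 6521818990995; 6521818990995 < 7625597484987? YES
  n = 155: C(155, 8) = 6876747915675; 6876747915675 < 7625597484987? YES
  n = 156: C(156, 8) = 7248464019225; 7248464019225 < 7625597484987? YES
  n = 157: C(157, 8) = 7637643295425; 7637643295425 < 7625597484987? NO
The largest n with C(n, 8) < 7625597484987 is n = 156 (where E[X] = 805384891025/847288609443 ≈ 0.95054). Hence R_3(8) > 156, i.e. R_3(8) ≥ 157.

Largest n = 156; hence R_3(8) > 156.


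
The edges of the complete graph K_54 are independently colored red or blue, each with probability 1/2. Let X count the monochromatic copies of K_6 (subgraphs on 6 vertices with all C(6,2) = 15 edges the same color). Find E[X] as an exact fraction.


Let X = Σ_S X_S over the C(54, 6) = 25827165 subsets S of size 6, where X_S = 1 if the K_6 on S is monochromatic.
For a fixed S, the K_6 on S has C(6, 2) = 15 edges. P[all 15 edges red] = (1/2)^15, and likewise for blue, so P[monochromatic] = 2·(1/2)^15 = 2^{1 − 15} = 1/16384.
Summing: E[X] = C(54, 6) · 2^{1 − 15} = 25827165 · 1/16384 = 25827165/16384.
Numerically: E[X] ≈ 1576.365.

E[X] = C(54,6)·2^(1−C(6,2)) = 25827165/16384 ≈ 1576.365.


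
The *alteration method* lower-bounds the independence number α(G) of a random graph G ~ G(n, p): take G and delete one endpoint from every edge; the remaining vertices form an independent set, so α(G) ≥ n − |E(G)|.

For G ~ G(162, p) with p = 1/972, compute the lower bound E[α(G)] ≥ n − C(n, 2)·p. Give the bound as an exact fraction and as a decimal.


E[|E(G)|] = C(162, 2)·p = 13041 · (1/972) = 161/12.
E[α(G)] ≥ n − E[|E(G)|] = 162 − 161/12 = 1783/12.
Numerically: ≈ 148.583333.
(This is only a lower bound; the true E[α(G)] may be larger.)

E[α(G)] ≥ 1783/12 ≈ 148.583333.


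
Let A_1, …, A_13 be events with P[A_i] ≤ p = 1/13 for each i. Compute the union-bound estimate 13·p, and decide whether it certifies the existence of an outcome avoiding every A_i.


Union bound: P[∪_{i=1}^{13} A_i] ≤ Σ_i P[A_i] ≤ 13·p = 13·(1/13) = 1.
Numerically: 1 ≈ 1.00000.
Is 1 < 1? NO.
Since the bound 1 is ≥ 1, the union bound is uninformative here; it does NOT by itself certify existence.

13·p = 1 ≈ 1.00000; existence NOT certified by the union bound.


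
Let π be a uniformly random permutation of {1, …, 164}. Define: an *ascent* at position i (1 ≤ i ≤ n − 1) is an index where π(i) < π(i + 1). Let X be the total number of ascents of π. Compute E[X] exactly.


Write X = Σ X_I over i = 1, …, 163, with X_I the indicator of one ascent.
There are 163 indicators.
For each fixed i, the pair (π(i), π(i+1)) is a uniformly random ordered pair of distinct values from {1, …, 164}; by symmetry P[π(i) < π(i+1)] = 1/2.
By linearity: E[X] = 163 · (1/2) = (164 − 1) · (1/2) = 163/2 ≈ 81.5000.

E[X] = 163/2 = 81.5000.


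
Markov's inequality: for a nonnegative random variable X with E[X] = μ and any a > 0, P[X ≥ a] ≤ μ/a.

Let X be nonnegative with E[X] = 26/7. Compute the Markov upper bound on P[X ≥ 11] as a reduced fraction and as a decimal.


μ = E[X] = 26/7, a = 11.
Markov: P[X ≥ 11] ≤ μ/a = (26/7)/11 = 26/77.
Numerically: ≈ 0.337662.
(Since a = 11 > μ = 3.714286, the bound 26/77 is < 1 and informative.)

P[X ≥ 11] ≤ 26/77 ≈ 0.337662.


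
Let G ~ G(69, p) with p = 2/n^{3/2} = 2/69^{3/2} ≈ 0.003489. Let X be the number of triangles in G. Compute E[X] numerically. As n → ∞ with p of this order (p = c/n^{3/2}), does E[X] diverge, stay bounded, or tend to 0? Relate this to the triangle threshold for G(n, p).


Number of potential triangles: C(69, 3) = 52394.
Each occurs with probability p³ ≈ (0.003489)³ ≈ 4.248827e-08.
By linearity: E[X] = C(69, 3)·p³ ≈ 52394 · 4.248827e-08 ≈ 0.0022.
Since α = 3/2 > 1, p = c/n^{3/2} = o(1/n) is below the triangle threshold p ~ 1/n. Asymptotically E[X] ~ (c³/6)·n^{3(1−α)} = (2³/6)·n^{-1.5} → 0, so by Markov's inequality G has no triangles w.h.p.

E[X] ≈ 0.0022; in regime p = Θ(1/n^{3/2}) E[X] tends to 0 (below the triangle threshold p ~ 1/n).


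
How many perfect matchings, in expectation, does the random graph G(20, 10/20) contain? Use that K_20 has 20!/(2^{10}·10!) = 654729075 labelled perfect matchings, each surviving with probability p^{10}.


K_20 has 20!/(2^{10}·10!) = 654729075 labelled perfect matchings.
For each such perfect matching H, let X_H = 1 if all 10 edges of H are present in G. Then P[X_H = 1] = p^{10} = (1/2)^{10} = 1/1024.
Summing the indicators: E[X] = Σ_H E[X_H] = 654729075 · p^{10} = 654729075 · 1/1024 = 654729075/1024.
Numerically: E[X] ≈ 6.39e+05.

E[X] = 654729075 · (1/2)^{10} = 654729075/1024 ≈ 6.39e+05.


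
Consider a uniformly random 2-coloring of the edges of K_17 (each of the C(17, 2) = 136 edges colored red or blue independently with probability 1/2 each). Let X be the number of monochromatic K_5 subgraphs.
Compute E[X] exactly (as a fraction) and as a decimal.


Let X = Σ_S X_S over the C(17, 5) = 6188 subsets S of size 5, where X_S = 1 if the K_5 on S is monochromatic.
For a fixed S, the K_5 on S has C(5, 2) = 10 edges. P[all 10 edges red] = (1/2)^10, and likewise for blue, so P[monochromatic] = 2·(1/2)^10 = 2^{1 − 10} = 1/512.
By linearity: E[X] = C(17, 5) · 2^{1 − 10} = 6188 · 1/512 = 1547/128.
Numerically: E[X] ≈ 12.0859.

E[X] = C(17,5)·2^(1−C(5,2)) = 1547/128 ≈ 12.0859.


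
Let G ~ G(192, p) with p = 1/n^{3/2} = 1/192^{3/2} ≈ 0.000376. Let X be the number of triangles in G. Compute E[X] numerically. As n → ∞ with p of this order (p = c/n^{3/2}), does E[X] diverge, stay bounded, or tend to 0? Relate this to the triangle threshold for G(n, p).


Number of potential triangles: C(192, 3) = 1161280.
Each occurs with probability p³ ≈ (0.000376)³ ≈ 5.31061e-11.
By linearity: E[X] = C(192, 3)·p³ ≈ 1161280 · 5.31061e-11 ≈ 0.000.
Since α = 3/2 > 1, p = c/n^{3/2} = o(1/n) is below the triangle threshold p ~ 1/n. Asymptotically E[X] ~ (c³/6)·n^{3(1−α)} = (1³/6)·n^{-1.5} → 0, so by Markov's inequality G has no triangles w.h.p.

E[X] ≈ 0.000; in regime p = Θ(1/n^{3/2}) E[X] tends to 0 (below the triangle threshold p ~ 1/n).


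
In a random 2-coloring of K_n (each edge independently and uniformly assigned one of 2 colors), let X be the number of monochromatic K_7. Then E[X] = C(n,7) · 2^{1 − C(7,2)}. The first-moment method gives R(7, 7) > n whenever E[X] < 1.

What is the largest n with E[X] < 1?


We need C(n, 7) · 2^{1 − 21} < 1, i.e. C(n, 7) < 2^{21 − 1} = 1048576.
Check values of n near the boundary:
  n = 22: C(22, 7) = 170544; 170544 < 1048576? YES
  n = 23: C(23, 7) = 245157; 245157 < 1048576? YES
  n = 24: C(24, 7) = 346104; 346104 < 1048576? YES
  n = 25: C(25, 7) = 480700; 480700 < 1048576? YES
  n = 26: C(26, 7) = 657800; 657800 < 1048576? YES
  n = 27: C(27, 7) = 888030; 888030 < 1048576? YES
  n = 28: C(28, 7) = 1184040; 1184040 < 1048576? NO
  n = 29: C(29, 7) = 1560780; 1560780 < 1048576? NO
The largest n with C(n, 7) < 1048576 is n = 27 (where E[X] = 444015/524288 ≈ 0.8469). Hence R(7, 7) > 27, i.e. R(7, 7) ≥ 28.

Largest n = 27; hence R(7, 7) > 27.


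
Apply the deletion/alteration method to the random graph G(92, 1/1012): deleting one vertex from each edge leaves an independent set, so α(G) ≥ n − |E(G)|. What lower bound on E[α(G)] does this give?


E[|E(G)|] = C(92, 2)·p = 4186 · (1/1012) = 91/22.
E[α(G)] ≥ n − E[|E(G)|] = 92 − 91/22 = 1933/22.
Numerically: ≈ 87.86364.
(This is only a lower bound; the true E[α(G)] may be larger.)

E[α(G)] ≥ 1933/22 ≈ 87.86364.


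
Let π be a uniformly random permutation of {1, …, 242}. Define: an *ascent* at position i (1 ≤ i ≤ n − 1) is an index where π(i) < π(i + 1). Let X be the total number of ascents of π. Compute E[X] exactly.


Write X = Σ X_I over i = 1, …, 241, with X_I the indicator of one ascent.
There are 241 indicators.
For each fixed i, the pair (π(i), π(i+1)) is a uniformly random ordered pair of distinct values from {1, …, 242}; by symmetry P[π(i) < π(i+1)] = 1/2.
By linearity: E[X] = 241 · (1/2) = (242 − 1) · (1/2) = 241/2 ≈ 120.500000.

E[X] = 241/2 = 120.500000.


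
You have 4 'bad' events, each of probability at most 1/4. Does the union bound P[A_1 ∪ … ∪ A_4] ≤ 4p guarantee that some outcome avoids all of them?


Union bound: P[∪_{i=1}^{4} A_i] ≤ Σ_i P[A_i] ≤ 4·p = 4·(1/4) = 1.
Numerically: 1 ≈ 1.0000000.
Is 1 < 1? NO.
Since the bound 1 is ≥ 1, the union bound is uninformative here; it does NOT by itself certify existence.

4·p = 1 ≈ 1.0000000; existence NOT certified by the union bound.


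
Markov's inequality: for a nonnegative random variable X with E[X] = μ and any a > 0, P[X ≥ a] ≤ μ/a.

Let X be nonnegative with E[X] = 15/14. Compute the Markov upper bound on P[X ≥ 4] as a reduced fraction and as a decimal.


μ = E[X] = 15/14, a = 4.
Markov: P[X ≥ 4] ≤ μ/a = (15/14)/4 = 15/56.
Numerically: ≈ 0.268.
(Since a = 4 > μ = 1.071, the bound 15/56 is < 1 and informative.)

P[X ≥ 4] ≤ 15/56 ≈ 0.268.


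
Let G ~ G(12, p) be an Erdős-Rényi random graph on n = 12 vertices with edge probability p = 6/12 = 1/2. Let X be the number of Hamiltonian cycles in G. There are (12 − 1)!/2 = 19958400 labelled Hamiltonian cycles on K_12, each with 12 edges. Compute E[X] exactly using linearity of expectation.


K_12 has (12 − 1)!/2 = 19958400 labelled Hamiltonian cycles.
For each such Hamiltonian cycle H, let X_H = 1 if all 12 edges of H are present in G. Then P[X_H = 1] = p^{12} = (1/2)^{12} = 1/4096.
By linearity: E[X] = Σ_H E[X_H] = 19958400 · p^{12} = 19958400 · 1/4096 = 155925/32.
Numerically: E[X] ≈ 4872.66.

E[X] = 19958400 · (1/2)^{12} = 155925/32 ≈ 4872.66.


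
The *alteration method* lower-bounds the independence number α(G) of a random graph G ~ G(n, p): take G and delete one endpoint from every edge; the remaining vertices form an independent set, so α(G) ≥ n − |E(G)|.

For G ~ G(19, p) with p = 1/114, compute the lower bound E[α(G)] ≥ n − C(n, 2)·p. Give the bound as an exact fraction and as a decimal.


E[|E(G)|] = C(19, 2)·p = 171 · (1/114) = 3/2.
E[α(G)] ≥ n − E[|E(G)|] = 19 − 3/2 = 35/2.
Numerically: ≈ 17.500000.
(This is only a lower bound; the true E[α(G)] may be larger.)

E[α(G)] ≥ 35/2 ≈ 17.500000.


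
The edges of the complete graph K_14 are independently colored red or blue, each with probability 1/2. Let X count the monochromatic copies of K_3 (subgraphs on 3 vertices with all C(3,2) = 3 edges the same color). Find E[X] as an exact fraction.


Let X = Σ_S X_S over the C(14, 3) = 364 subsets S of size 3, where X_S = 1 if the K_3 on S is monochromatic.
For a fixed S, the K_3 on S has C(3, 2) = 3 edges. P[all 3 edges red] = (1/2)^3, and likewise for blue, so P[monochromatic] = 2·(1/2)^3 = 2^{1 − 3} = 1/4.
By linearity: E[X] = C(14, 3) · 2^{1 − 3} = 364 · 1/4 = 91.
Numerically: E[X] ≈ 91.000000.

E[X] = C(14,3)·2^(1−C(3,2)) = 91 ≈ 91.000000.


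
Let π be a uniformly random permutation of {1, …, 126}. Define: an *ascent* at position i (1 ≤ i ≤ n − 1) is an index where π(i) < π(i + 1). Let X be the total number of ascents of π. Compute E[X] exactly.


Write X = Σ X_I over i = 1, …, 125, with X_I the indicator of one ascent.
There are 125 indicators.
For each fixed i, the pair (π(i), π(i+1)) is a uniformly random ordered pair of distinct values from {1, …, 126}; by symmetry P[π(i) < π(i+1)] = 1/2.
By linearity: E[X] = 125 · (1/2) = (126 − 1) · (1/2) = 125/2 ≈ 62.5000.

E[X] = 125/2 = 62.5000.


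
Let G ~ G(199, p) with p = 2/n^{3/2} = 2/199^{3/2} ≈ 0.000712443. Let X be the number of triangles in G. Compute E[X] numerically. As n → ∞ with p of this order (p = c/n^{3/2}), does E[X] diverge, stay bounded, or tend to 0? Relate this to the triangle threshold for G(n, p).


Number of potential triangles: C(199, 3) = 1293699.
Each occurs with probability p³ ≈ (0.000712443)³ ≈ 3.61618919e-10.
By linearity: E[X] = C(199, 3)·p³ ≈ 1293699 · 3.61618919e-10 ≈ 0.000468.
Since α = 3/2 > 1, p = c/n^{3/2} = o(1/n) is below the triangle threshold p ~ 1/n. Asymptotically E[X] ~ (c³/6)·n^{3(1−α)} = (2³/6)·n^{-1.5} → 0, so by Markov's inequality G has no triangles w.h.p.

E[X] ≈ 0.000468; in regime p = Θ(1/n^{3/2}) E[X] tends to 0 (below the triangle threshold p ~ 1/n).


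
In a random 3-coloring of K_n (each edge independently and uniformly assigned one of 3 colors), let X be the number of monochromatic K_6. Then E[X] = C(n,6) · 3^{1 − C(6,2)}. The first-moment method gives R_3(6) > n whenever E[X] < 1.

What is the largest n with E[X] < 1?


We need C(n, 6) · 3^{1 − 15} < 1, i.e. C(n, 6) < 3^{15 − 1} = 4782969.
Check values of n near the boundary:
  n = 40: C(40, 6) = 3838380; 3838380 < 4782969? YES
  n = 41: C(41, 6) = 4496388; 4496388 < 4782969? YES
  n = 42: C(42, 6) = 5245786; 5245786 < 4782969? NO
The largest n with C(n, 6) < 4782969 is n = 41 (where E[X] = 1498796/1594323 ≈ 0.9401). Hence R_3(6) > 41, i.e. R_3(6) ≥ 42.

Largest n = 41; hence R_3(6) > 41.
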